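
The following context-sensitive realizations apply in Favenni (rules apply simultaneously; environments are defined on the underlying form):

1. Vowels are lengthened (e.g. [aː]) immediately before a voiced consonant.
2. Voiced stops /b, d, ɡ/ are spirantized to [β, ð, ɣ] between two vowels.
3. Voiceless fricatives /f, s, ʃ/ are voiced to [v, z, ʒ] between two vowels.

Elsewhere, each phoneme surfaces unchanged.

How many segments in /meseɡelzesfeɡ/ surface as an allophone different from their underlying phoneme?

5

Segments that undergo a rule: /s/ → [z] (rule 3); /e/ → [eː] (rule 1); /ɡ/ → [ɣ] (rule 2); /e/ → [eː] (rule 1); /e/ → [eː] (rule 1).
All other segments surface unchanged.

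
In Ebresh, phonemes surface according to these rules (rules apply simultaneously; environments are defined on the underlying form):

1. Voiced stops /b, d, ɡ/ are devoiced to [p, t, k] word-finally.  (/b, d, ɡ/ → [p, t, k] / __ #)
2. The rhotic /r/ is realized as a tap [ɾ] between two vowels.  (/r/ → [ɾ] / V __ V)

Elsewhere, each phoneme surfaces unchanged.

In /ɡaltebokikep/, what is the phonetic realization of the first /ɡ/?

[ɡ]

/ɡ/ (word-initial) fails the environment for rule 1, so it stays [ɡ].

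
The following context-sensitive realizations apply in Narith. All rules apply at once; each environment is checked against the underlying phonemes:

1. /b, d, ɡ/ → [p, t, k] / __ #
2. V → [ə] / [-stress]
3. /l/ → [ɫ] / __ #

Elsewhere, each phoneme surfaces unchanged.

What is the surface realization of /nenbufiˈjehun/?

/n/ — not in any rule's target class → [n].
/e/ (between /n/ and /n/): in an unstressed syllable, so rule 2 applies → [ə].
/n/ (between /e/ and /b/) is unaffected → [n].
/b/ (between /n/ and /u/) fails the environment for rule 1, so it stays [b].
/u/ (between /b/ and /f/) occurs in an unstressed syllable → [ə] by rule 2.
/f/ (between /u/ and /i/): no rule targets it → [f].
/i/ — between /f/ and /j/, in an unstressed syllable — surfaces as [ə] (rule 2).
/j/ (between /i/ and /e/): no rule targets it → [j].
/e/ (between /j/ and /h/) fails the environment for rule 2, so it stays [e].
/h/ stays [h].
/u/ meets the environment for rule 2 (in an unstressed syllable) → [ə].
/n/ stays [n].

[nənbəfəˈjehən]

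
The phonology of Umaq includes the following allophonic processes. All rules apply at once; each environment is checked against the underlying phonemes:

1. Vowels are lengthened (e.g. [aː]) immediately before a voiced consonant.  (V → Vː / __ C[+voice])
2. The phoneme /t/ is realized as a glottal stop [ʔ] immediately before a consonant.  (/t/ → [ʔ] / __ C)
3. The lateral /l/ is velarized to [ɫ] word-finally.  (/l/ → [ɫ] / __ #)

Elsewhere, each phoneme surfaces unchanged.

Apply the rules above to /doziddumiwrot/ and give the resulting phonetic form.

/d/ (word-initial) is unaffected → [d].
Rule 1 applies to /o/ (between /d/ and /z/: before a voiced consonant) → [oː].
/z/ stays [z].
/i/ meets the environment for rule 1 (before a voiced consonant) → [iː].
/d/ (between /i/ and /d/) is unaffected → [d].
/d/ (between /d/ and /u/): no rule targets it → [d].
/u/ (between /d/ and /m/): before a voiced consonant, so rule 1 applies → [uː].
/m/ (between /u/ and /i/) is unaffected → [m].
/i/ (between /m/ and /w/): before a voiced consonant, so rule 1 applies → [iː].
/w/ (between /i/ and /r/): no rule targets it → [w].
/r/ stays [r].
/o/ (between /r/ and /t/) fails the environment for rule 1, so it stays [o].
/t/ (word-final): rule 2 targets it, but not immediately before a consonant → unchanged [t].

[doːziːdduːmiːwrot]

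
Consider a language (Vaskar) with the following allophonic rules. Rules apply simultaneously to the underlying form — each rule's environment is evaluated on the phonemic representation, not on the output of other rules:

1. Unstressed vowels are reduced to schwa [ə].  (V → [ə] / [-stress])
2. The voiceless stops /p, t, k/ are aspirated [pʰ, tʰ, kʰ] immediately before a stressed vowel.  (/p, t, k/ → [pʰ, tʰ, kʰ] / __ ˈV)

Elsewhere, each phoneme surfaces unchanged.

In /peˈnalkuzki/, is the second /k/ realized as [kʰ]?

/k/ (between /z/ and /i/) is in the target of rule 2 but the environment (immediately before a stressed vowel) is not met → [k].
The actual realization is [k], not [kʰ].

No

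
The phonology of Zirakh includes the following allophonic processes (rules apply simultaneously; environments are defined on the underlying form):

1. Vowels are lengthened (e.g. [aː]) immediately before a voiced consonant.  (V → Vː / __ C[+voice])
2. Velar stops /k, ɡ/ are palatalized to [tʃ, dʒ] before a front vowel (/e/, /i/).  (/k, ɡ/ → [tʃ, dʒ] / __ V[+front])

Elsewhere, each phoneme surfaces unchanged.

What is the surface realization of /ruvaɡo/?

/u/ (between /r/ and /v/) occurs before a voiced consonant → [uː] by rule 1.
/a/ meets the environment for rule 1 (before a voiced consonant) → [aː].
/ɡ/ — between /a/ and /o/; rule 2 does not apply here → [ɡ].
/o/ (word-final) is in the target of rule 1 but the environment (before a voiced consonant) is not met → [o].

[ruːvaːɡo]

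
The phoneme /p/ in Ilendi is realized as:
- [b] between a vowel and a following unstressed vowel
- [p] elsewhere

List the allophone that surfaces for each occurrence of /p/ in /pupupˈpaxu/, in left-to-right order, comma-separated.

Occurrence 1 (position 1): no conditioning environment matches → elsewhere allophone [p].
Occurrence 2 (position 3): between a vowel and a following unstressed vowel → [b].
Occurrence 3 (position 5): no conditioning environment matches → elsewhere allophone [p].
Occurrence 4 (position 6): no conditioning environment matches → elsewhere allophone [p].

[p], [b], [p], [p]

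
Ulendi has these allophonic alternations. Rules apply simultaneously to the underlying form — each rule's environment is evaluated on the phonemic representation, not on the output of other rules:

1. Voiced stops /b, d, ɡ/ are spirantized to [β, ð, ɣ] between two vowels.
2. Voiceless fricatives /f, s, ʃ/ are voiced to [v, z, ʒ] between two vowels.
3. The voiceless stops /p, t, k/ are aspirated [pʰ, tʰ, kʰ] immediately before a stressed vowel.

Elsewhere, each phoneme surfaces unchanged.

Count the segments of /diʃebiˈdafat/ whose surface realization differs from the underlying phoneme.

Segments that undergo a rule: /ʃ/ → [ʒ] (rule 2); /b/ → [β] (rule 1); /d/ → [ð] (rule 1); /f/ → [v] (rule 2).
All other segments surface unchanged.

4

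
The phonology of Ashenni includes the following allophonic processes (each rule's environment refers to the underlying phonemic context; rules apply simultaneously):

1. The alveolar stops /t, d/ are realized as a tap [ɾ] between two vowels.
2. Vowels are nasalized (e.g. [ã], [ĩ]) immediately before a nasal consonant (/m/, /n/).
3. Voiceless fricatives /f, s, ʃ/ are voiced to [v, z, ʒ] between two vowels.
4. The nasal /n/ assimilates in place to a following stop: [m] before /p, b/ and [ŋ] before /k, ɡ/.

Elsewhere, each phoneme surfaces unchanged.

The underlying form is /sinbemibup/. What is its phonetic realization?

/s/ (word-initial) is in the target of rule 3 but the environment (between two vowels) is not met → [s].
/i/ (between /s/ and /n/) occurs before a nasal consonant → [ĩ] by rule 2.
/n/ meets the environment for rule 4 (before a labial or velar stop) → [m].
/b/ (between /n/ and /e/) is unaffected → [b].
/e/ — between /b/ and /m/, before a nasal consonant — surfaces as [ẽ] (rule 2).
/m/ — not in any rule's target class → [m].
/i/ (between /m/ and /b/): rule 2 targets it, but not before a nasal consonant → unchanged [i].
/b/ (between /i/ and /u/): no rule targets it → [b].
/u/ (between /b/ and /p/) is in the target of rule 2 but the environment (before a nasal consonant) is not met → [u].
/p/ (word-final): no rule targets it → [p].

[sĩmbẽmibup]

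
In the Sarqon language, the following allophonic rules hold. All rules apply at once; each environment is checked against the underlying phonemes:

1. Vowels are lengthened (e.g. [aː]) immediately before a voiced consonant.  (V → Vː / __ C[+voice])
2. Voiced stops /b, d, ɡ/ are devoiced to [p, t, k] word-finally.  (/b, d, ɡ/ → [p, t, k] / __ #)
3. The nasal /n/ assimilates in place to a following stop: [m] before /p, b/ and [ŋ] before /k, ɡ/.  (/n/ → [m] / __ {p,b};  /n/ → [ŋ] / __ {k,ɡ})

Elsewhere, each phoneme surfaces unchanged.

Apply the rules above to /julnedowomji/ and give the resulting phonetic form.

[juːlneːdoːwoːmji]

/j/ — not in any rule's target class → [j].
/u/ (between /j/ and /l/): before a voiced consonant, so rule 1 applies → [uː].
/l/ (between /u/ and /n/): no rule targets it → [l].
/n/ (between /l/ and /e/) fails the environment for rule 3, so it stays [n].
/e/ — between /n/ and /d/, before a voiced consonant — surfaces as [eː] (rule 1).
/d/ (between /e/ and /o/): rule 2 targets it, but not word-finally → unchanged [d].
Rule 1 applies to /o/ (between /d/ and /w/: before a voiced consonant) → [oː].
/w/ stays [w].
/o/ (between /w/ and /m/): before a voiced consonant, so rule 1 applies → [oː].
/m/ — not in any rule's target class → [m].
/j/ (between /m/ and /i/) is unaffected → [j].
/i/ — word-final; rule 1 does not apply here → [i].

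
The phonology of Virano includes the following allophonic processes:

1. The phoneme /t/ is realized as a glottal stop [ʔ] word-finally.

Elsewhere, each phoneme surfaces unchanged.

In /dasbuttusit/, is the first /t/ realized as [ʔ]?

/t/ (between /u/ and /t/): rule 1 targets it, but not word-finally → unchanged [t].
The actual realization is [t], not [ʔ].

No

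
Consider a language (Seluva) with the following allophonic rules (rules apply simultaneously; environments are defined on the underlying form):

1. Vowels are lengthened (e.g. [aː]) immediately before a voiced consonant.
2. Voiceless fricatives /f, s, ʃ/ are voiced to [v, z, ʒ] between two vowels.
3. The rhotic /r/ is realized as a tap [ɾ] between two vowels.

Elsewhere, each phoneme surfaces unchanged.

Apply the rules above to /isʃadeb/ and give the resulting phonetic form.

[isʃaːdeːb]

/i/ (word-initial) fails the environment for rule 1, so it stays [i].
/s/ — between /i/ and /ʃ/; rule 2 does not apply here → [s].
/ʃ/ (between /s/ and /a/) is in the target of rule 2 but the environment (between two vowels) is not met → [ʃ].
/a/ (between /ʃ/ and /d/) occurs before a voiced consonant → [aː] by rule 1.
/e/ — between /d/ and /b/, before a voiced consonant — surfaces as [eː] (rule 1).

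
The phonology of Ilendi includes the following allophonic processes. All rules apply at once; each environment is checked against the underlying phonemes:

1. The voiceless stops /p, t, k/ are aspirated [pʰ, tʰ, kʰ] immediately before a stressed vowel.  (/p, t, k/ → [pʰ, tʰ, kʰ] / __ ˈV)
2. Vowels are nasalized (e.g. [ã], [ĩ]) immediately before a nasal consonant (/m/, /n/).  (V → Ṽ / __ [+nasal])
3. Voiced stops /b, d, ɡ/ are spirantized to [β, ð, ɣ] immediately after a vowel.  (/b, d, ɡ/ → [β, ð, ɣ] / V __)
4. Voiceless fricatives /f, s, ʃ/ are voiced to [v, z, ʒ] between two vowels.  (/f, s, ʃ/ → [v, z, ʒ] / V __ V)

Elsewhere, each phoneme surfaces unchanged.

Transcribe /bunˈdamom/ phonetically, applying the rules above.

/b/ (word-initial) fails the environment for rule 3, so it stays [b].
Rule 2 applies to /u/ (between /b/ and /n/: before a nasal consonant) → [ũ].
/d/ (between /n/ and /a/): rule 3 targets it, but not immediately after a vowel → unchanged [d].
/a/ (between /d/ and /m/): before a nasal consonant, so rule 2 applies → [ã].
/o/ (between /m/ and /m/): before a nasal consonant, so rule 2 applies → [õ].

[bũnˈdãmõm]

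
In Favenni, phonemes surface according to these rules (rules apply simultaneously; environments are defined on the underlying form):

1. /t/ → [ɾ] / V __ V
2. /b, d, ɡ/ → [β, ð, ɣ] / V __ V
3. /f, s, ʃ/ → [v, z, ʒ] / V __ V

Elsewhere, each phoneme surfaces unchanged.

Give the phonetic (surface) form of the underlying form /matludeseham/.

[matluðezeham]

/t/ — between /a/ and /l/; rule 1 does not apply here → [t].
/d/ (between /u/ and /e/): between two vowels, so rule 2 applies → [ð].
Rule 3 applies to /s/ (between /e/ and /e/: between two vowels) → [z].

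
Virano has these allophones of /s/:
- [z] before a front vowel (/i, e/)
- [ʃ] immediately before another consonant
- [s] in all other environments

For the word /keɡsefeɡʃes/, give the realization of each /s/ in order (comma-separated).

[z], [s]

Occurrence 1 (position 4): before a front vowel (/i, e/) → [z].
Occurrence 2 (position 11): no conditioning environment matches → elsewhere allophone [s].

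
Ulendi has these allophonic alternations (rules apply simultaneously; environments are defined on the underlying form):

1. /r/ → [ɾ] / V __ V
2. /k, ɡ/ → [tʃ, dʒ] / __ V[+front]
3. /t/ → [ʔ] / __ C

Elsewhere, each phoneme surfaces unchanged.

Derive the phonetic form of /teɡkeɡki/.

/t/ (word-initial) fails the environment for rule 3, so it stays [t].
/e/ — not in any rule's target class → [e].
/ɡ/ (between /e/ and /k/): rule 2 targets it, but not before a front vowel → unchanged [ɡ].
/k/ (between /ɡ/ and /e/) occurs before a front vowel → [tʃ] by rule 2.
/e/ — not in any rule's target class → [e].
/ɡ/ (between /e/ and /k/) is in the target of rule 2 but the environment (before a front vowel) is not met → [ɡ].
/k/ meets the environment for rule 2 (before a front vowel) → [tʃ].
/i/ (word-final): no rule targets it → [i].

[teɡtʃeɡtʃi]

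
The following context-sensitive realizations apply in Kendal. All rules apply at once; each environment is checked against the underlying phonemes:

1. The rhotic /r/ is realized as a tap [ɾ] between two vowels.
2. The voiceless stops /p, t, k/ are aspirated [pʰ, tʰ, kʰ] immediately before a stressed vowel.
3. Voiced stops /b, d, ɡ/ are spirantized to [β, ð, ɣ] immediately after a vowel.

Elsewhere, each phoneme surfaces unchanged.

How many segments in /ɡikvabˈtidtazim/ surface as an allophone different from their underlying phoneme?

Segments that undergo a rule: /b/ → [β] (rule 3); /t/ → [tʰ] (rule 2); /d/ → [ð] (rule 3).
All other segments surface unchanged.

3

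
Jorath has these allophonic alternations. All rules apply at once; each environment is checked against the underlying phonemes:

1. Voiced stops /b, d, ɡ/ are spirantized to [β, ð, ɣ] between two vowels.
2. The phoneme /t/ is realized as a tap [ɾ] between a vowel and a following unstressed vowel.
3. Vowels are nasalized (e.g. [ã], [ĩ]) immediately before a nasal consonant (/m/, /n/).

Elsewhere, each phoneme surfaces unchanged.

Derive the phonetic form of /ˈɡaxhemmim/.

[ˈɡaxhẽmmĩm]

/ɡ/ (word-initial): rule 1 targets it, but not between two vowels → unchanged [ɡ].
/a/ (between /ɡ/ and /x/): rule 3 targets it, but not before a nasal consonant → unchanged [a].
/e/ meets the environment for rule 3 (before a nasal consonant) → [ẽ].
/i/ — between /m/ and /m/, before a nasal consonant — surfaces as [ĩ] (rule 3).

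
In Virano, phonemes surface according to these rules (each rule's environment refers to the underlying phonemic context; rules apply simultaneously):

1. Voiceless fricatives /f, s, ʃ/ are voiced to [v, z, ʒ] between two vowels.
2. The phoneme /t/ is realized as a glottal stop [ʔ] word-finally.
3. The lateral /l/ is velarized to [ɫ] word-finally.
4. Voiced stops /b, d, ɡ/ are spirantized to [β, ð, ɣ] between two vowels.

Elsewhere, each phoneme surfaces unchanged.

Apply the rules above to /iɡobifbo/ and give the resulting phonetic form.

Rule 4 applies to /ɡ/ (between /i/ and /o/: between two vowels) → [ɣ].
/b/ meets the environment for rule 4 (between two vowels) → [β].
/f/ — between /i/ and /b/; rule 1 does not apply here → [f].
/b/ — between /f/ and /o/; rule 4 does not apply here → [b].

[iɣoβifbo]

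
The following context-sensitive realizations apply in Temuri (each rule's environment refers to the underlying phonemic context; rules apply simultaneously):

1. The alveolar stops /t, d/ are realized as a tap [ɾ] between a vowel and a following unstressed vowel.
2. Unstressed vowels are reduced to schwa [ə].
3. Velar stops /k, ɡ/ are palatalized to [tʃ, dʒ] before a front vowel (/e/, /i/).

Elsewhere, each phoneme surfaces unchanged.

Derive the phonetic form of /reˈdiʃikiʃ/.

[rəˈdiʃətʃəʃ]

/r/ (word-initial): no rule targets it → [r].
/e/ — between /r/ and /d/, in an unstressed syllable — surfaces as [ə] (rule 2).
/d/ (between /e/ and /i/): rule 1 targets it, but not between a vowel and a following unstressed vowel → unchanged [d].
/i/ — between /d/ and /ʃ/; rule 2 does not apply here → [i].
/ʃ/ (between /i/ and /i/) is unaffected → [ʃ].
/i/ — between /ʃ/ and /k/, in an unstressed syllable — surfaces as [ə] (rule 2).
/k/ — between /i/ and /i/, before a front vowel — surfaces as [tʃ] (rule 3).
/i/ — between /k/ and /ʃ/, in an unstressed syllable — surfaces as [ə] (rule 2).
/ʃ/ — not in any rule's target class → [ʃ].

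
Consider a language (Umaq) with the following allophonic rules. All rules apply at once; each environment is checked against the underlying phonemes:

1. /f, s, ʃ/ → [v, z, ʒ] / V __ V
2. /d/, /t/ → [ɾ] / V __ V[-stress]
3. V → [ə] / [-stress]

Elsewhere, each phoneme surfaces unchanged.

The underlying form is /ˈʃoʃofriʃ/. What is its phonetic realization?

[ˈʃoʒəfrəʃ]

/ʃ/ (word-initial) is in the target of rule 1 but the environment (between two vowels) is not met → [ʃ].
/o/ (between /ʃ/ and /ʃ/): rule 3 targets it, but not in an unstressed syllable → unchanged [o].
/ʃ/ (between /o/ and /o/) occurs between two vowels → [ʒ] by rule 1.
Rule 3 applies to /o/ (between /ʃ/ and /f/: in an unstressed syllable) → [ə].
/f/ (between /o/ and /r/): rule 1 targets it, but not between two vowels → unchanged [f].
/r/ (between /f/ and /i/) is unaffected → [r].
/i/ (between /r/ and /ʃ/): in an unstressed syllable, so rule 3 applies → [ə].
/ʃ/ (word-final): rule 1 targets it, but not between two vowels → unchanged [ʃ].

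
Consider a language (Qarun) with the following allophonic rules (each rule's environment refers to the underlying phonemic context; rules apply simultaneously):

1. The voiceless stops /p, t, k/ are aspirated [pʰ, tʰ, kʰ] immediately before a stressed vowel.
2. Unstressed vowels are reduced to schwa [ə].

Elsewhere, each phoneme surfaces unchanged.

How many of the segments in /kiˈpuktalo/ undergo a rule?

4

Segments that undergo a rule: /i/ → [ə] (rule 2); /p/ → [pʰ] (rule 1); /a/ → [ə] (rule 2); /o/ → [ə] (rule 2).
All other segments surface unchanged.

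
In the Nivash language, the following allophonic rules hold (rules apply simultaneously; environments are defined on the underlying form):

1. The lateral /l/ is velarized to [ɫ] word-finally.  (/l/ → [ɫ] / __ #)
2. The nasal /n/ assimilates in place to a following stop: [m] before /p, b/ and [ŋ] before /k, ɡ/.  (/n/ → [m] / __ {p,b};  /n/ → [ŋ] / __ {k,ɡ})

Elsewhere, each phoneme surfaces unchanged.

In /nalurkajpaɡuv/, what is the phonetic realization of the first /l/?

[l]

/l/ (between /a/ and /u/) fails the environment for rule 1, so it stays [l].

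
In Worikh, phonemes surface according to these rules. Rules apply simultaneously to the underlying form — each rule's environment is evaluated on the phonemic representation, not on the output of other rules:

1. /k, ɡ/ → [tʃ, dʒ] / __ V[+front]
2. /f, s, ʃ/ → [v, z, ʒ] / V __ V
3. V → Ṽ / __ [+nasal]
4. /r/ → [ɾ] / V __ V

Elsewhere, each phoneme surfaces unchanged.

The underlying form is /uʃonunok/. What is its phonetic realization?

[uʒõnũnok]

/u/ (word-initial): rule 3 targets it, but not before a nasal consonant → unchanged [u].
/ʃ/ (between /u/ and /o/): between two vowels, so rule 2 applies → [ʒ].
/o/ meets the environment for rule 3 (before a nasal consonant) → [õ].
/n/ (between /o/ and /u/) is unaffected → [n].
/u/ (between /n/ and /n/) occurs before a nasal consonant → [ũ] by rule 3.
/n/ stays [n].
/o/ (between /n/ and /k/): rule 3 targets it, but not before a nasal consonant → unchanged [o].
/k/ — word-final; rule 1 does not apply here → [k].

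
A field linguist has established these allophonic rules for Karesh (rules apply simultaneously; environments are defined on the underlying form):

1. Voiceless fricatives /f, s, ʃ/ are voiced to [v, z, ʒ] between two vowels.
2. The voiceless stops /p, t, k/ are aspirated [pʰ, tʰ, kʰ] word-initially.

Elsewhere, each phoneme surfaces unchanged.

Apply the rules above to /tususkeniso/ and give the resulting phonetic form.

/t/ (word-initial) occurs word-initially → [tʰ] by rule 2.
/u/ stays [u].
/s/ (between /u/ and /u/) occurs between two vowels → [z] by rule 1.
/u/ — not in any rule's target class → [u].
/s/ — between /u/ and /k/; rule 1 does not apply here → [s].
/k/ (between /s/ and /e/): rule 2 targets it, but not word-initially → unchanged [k].
/e/ — not in any rule's target class → [e].
/n/ stays [n].
/i/ (between /n/ and /s/) is unaffected → [i].
Rule 1 applies to /s/ (between /i/ and /o/: between two vowels) → [z].
/o/ (word-final): no rule targets it → [o].

[tʰuzuskenizo]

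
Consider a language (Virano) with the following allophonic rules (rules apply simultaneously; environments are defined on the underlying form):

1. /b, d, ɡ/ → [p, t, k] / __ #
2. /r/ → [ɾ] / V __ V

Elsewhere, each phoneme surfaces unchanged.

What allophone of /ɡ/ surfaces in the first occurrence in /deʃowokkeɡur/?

/ɡ/ (between /e/ and /u/) fails the environment for rule 1, so it stays [ɡ].

[ɡ]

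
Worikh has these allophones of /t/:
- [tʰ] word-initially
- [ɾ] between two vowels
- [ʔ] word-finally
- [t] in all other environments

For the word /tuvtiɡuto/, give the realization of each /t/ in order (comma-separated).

Occurrence 1 (position 1): word-initially → [tʰ].
Occurrence 2 (position 4): no conditioning environment matches → elsewhere allophone [t].
Occurrence 3 (position 8): between two vowels → [ɾ].

[tʰ], [t], [ɾ]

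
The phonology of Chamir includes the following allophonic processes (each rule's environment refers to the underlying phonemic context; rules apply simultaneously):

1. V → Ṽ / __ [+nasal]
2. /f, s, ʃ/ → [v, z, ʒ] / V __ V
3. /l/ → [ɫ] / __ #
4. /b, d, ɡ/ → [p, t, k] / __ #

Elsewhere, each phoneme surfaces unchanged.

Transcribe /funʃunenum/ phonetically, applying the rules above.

/f/ (word-initial) fails the environment for rule 2, so it stays [f].
/u/ — between /f/ and /n/, before a nasal consonant — surfaces as [ũ] (rule 1).
/ʃ/ (between /n/ and /u/): rule 2 targets it, but not between two vowels → unchanged [ʃ].
/u/ (between /ʃ/ and /n/) occurs before a nasal consonant → [ũ] by rule 1.
/e/ — between /n/ and /n/, before a nasal consonant — surfaces as [ẽ] (rule 1).
/u/ (between /n/ and /m/): before a nasal consonant, so rule 1 applies → [ũ].

[fũnʃũnẽnũm]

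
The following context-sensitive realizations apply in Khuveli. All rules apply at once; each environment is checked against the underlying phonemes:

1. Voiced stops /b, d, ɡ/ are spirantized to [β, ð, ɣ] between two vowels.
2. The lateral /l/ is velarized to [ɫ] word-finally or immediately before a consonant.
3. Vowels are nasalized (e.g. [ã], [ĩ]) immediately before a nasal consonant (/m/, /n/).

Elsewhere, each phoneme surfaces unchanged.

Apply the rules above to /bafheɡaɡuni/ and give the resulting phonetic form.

/b/ — word-initial; rule 1 does not apply here → [b].
/a/ (between /b/ and /f/): rule 3 targets it, but not before a nasal consonant → unchanged [a].
/f/ (between /a/ and /h/) is unaffected → [f].
/h/ stays [h].
/e/ (between /h/ and /ɡ/) fails the environment for rule 3, so it stays [e].
/ɡ/ (between /e/ and /a/) occurs between two vowels → [ɣ] by rule 1.
/a/ — between /ɡ/ and /ɡ/; rule 3 does not apply here → [a].
/ɡ/ (between /a/ and /u/): between two vowels, so rule 1 applies → [ɣ].
/u/ meets the environment for rule 3 (before a nasal consonant) → [ũ].
/n/ (between /u/ and /i/): no rule targets it → [n].
/i/ (word-final) fails the environment for rule 3, so it stays [i].

[bafheɣaɣũni]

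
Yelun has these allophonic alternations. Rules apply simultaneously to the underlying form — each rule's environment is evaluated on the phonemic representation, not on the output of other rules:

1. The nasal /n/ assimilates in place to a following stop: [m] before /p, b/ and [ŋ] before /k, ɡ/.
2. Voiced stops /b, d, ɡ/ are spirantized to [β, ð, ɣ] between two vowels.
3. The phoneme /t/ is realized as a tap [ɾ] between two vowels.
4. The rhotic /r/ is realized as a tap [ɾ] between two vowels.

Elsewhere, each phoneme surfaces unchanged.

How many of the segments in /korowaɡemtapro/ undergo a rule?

Segments that undergo a rule: /r/ → [ɾ] (rule 4); /ɡ/ → [ɣ] (rule 2).
All other segments surface unchanged.

2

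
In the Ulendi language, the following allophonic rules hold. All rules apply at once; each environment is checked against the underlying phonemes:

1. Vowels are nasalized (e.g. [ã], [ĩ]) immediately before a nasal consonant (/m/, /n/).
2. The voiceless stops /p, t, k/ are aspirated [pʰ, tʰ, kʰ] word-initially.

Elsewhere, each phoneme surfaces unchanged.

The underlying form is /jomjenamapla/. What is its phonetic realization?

/j/ (word-initial) is unaffected → [j].
/o/ meets the environment for rule 1 (before a nasal consonant) → [õ].
/m/ (between /o/ and /j/): no rule targets it → [m].
/j/ stays [j].
/e/ (between /j/ and /n/): before a nasal consonant, so rule 1 applies → [ẽ].
/n/ (between /e/ and /a/) is unaffected → [n].
Rule 1 applies to /a/ (between /n/ and /m/: before a nasal consonant) → [ã].
/m/ — not in any rule's target class → [m].
/a/ (between /m/ and /p/): rule 1 targets it, but not before a nasal consonant → unchanged [a].
/p/ (between /a/ and /l/): rule 2 targets it, but not word-initially → unchanged [p].
/l/ (between /p/ and /a/): no rule targets it → [l].
/a/ (word-final) fails the environment for rule 1, so it stays [a].

[jõmjẽnãmapla]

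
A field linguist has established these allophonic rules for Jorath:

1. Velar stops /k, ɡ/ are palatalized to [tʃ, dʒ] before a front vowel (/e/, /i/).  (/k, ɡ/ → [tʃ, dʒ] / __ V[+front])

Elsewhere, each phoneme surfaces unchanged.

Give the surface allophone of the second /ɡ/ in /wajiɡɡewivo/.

Rule 1 applies to /ɡ/ (between /ɡ/ and /e/: before a front vowel) → [dʒ].

[dʒ]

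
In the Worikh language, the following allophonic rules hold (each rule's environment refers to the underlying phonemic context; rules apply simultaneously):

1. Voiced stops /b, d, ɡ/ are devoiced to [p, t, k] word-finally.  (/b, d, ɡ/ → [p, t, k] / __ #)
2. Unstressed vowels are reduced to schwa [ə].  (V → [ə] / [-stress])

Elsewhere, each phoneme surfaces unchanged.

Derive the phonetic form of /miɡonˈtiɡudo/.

[məɡənˈtiɡədə]

/m/ — not in any rule's target class → [m].
/i/ (between /m/ and /ɡ/): in an unstressed syllable, so rule 2 applies → [ə].
/ɡ/ (between /i/ and /o/) fails the environment for rule 1, so it stays [ɡ].
/o/ (between /ɡ/ and /n/): in an unstressed syllable, so rule 2 applies → [ə].
/n/ stays [n].
/t/ (between /n/ and /i/): no rule targets it → [t].
/i/ (between /t/ and /ɡ/) is in the target of rule 2 but the environment (in an unstressed syllable) is not met → [i].
/ɡ/ — between /i/ and /u/; rule 1 does not apply here → [ɡ].
/u/ meets the environment for rule 2 (in an unstressed syllable) → [ə].
/d/ — between /u/ and /o/; rule 1 does not apply here → [d].
Rule 2 applies to /o/ (word-final: in an unstressed syllable) → [ə].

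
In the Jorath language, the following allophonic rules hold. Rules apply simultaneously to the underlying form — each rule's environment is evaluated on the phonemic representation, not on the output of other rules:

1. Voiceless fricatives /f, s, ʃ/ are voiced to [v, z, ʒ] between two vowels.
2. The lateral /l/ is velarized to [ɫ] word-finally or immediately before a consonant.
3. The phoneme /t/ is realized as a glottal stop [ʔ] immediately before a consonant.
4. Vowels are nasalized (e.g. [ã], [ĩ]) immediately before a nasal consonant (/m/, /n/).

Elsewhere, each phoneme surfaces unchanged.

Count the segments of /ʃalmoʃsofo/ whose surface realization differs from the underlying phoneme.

2

Segments that undergo a rule: /l/ → [ɫ] (rule 2); /f/ → [v] (rule 1).
All other segments surface unchanged.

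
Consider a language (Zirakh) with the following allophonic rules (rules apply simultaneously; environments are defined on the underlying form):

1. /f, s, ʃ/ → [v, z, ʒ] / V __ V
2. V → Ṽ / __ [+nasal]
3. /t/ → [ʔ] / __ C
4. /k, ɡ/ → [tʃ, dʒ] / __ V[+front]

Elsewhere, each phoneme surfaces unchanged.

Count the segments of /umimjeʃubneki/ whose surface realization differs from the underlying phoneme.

Segments that undergo a rule: /u/ → [ũ] (rule 2); /i/ → [ĩ] (rule 2); /ʃ/ → [ʒ] (rule 1); /k/ → [tʃ] (rule 4).
All other segments surface unchanged.

4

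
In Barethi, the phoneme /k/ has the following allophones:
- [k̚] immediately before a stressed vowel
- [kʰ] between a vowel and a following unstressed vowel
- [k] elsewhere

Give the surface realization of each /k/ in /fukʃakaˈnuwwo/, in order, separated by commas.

[k], [kʰ]

Occurrence 1 (position 3): no conditioning environment matches → elsewhere allophone [k].
Occurrence 2 (position 6): between a vowel and a following unstressed vowel → [kʰ].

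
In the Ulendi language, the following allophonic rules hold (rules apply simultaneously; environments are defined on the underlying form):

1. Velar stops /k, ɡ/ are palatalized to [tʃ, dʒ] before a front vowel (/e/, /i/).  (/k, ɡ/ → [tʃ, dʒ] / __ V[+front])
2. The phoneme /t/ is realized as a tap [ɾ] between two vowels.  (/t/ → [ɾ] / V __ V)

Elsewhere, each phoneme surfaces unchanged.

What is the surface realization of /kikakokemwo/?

Rule 1 applies to /k/ (word-initial: before a front vowel) → [tʃ].
/i/ (between /k/ and /k/): no rule targets it → [i].
/k/ (between /i/ and /a/) is in the target of rule 1 but the environment (before a front vowel) is not met → [k].
/a/ (between /k/ and /k/) is unaffected → [a].
/k/ — between /a/ and /o/; rule 1 does not apply here → [k].
/o/ (between /k/ and /k/) is unaffected → [o].
Rule 1 applies to /k/ (between /o/ and /e/: before a front vowel) → [tʃ].
/e/ — not in any rule's target class → [e].
/m/ (between /e/ and /w/): no rule targets it → [m].
/w/ — not in any rule's target class → [w].
/o/ — not in any rule's target class → [o].

[tʃikakotʃemwo]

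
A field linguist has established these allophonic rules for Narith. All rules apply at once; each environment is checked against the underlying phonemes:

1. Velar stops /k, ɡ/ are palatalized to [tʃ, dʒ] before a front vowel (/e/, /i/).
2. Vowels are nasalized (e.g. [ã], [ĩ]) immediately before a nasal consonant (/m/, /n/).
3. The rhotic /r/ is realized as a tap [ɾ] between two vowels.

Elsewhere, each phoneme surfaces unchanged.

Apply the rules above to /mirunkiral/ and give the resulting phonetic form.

/m/ (word-initial): no rule targets it → [m].
/i/ (between /m/ and /r/) is in the target of rule 2 but the environment (before a nasal consonant) is not met → [i].
Rule 3 applies to /r/ (between /i/ and /u/: between two vowels) → [ɾ].
/u/ meets the environment for rule 2 (before a nasal consonant) → [ũ].
/n/ (between /u/ and /k/) is unaffected → [n].
/k/ — between /n/ and /i/, before a front vowel — surfaces as [tʃ] (rule 1).
/i/ (between /k/ and /r/) is in the target of rule 2 but the environment (before a nasal consonant) is not met → [i].
/r/ (between /i/ and /a/) occurs between two vowels → [ɾ] by rule 3.
/a/ (between /r/ and /l/) fails the environment for rule 2, so it stays [a].
/l/ stays [l].

[miɾũntʃiɾal]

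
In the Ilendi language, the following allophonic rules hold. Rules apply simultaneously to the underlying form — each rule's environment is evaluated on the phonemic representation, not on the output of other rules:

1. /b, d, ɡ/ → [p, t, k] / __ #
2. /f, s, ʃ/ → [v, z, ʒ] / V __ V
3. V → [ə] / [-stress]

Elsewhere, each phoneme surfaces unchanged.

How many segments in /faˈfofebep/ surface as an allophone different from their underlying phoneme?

5

Segments that undergo a rule: /a/ → [ə] (rule 3); /f/ → [v] (rule 2); /f/ → [v] (rule 2); /e/ → [ə] (rule 3); /e/ → [ə] (rule 3).
All other segments surface unchanged.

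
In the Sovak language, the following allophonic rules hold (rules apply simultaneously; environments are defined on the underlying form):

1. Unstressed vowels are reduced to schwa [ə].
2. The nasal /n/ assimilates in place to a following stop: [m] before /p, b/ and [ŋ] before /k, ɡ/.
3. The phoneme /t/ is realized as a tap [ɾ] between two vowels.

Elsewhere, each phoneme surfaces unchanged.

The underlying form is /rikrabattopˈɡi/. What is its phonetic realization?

[rəkrəbəttəpˈɡi]

/r/ (word-initial) is unaffected → [r].
Rule 1 applies to /i/ (between /r/ and /k/: in an unstressed syllable) → [ə].
/k/ (between /i/ and /r/) is unaffected → [k].
/r/ — not in any rule's target class → [r].
Rule 1 applies to /a/ (between /r/ and /b/: in an unstressed syllable) → [ə].
/b/ stays [b].
/a/ meets the environment for rule 1 (in an unstressed syllable) → [ə].
/t/ (between /a/ and /t/) fails the environment for rule 3, so it stays [t].
/t/ (between /t/ and /o/) fails the environment for rule 3, so it stays [t].
Rule 1 applies to /o/ (between /t/ and /p/: in an unstressed syllable) → [ə].
/p/ (between /o/ and /ɡ/) is unaffected → [p].
/ɡ/ (between /p/ and /i/) is unaffected → [ɡ].
/i/ (word-final) is in the target of rule 1 but the environment (in an unstressed syllable) is not met → [i].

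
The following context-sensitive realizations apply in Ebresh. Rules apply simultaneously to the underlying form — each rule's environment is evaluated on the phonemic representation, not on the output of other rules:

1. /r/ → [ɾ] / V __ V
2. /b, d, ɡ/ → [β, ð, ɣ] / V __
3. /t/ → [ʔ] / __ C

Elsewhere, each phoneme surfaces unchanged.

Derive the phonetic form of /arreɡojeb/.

[arreɣojeβ]

/r/ (between /a/ and /r/): rule 1 targets it, but not between two vowels → unchanged [r].
/r/ (between /r/ and /e/) fails the environment for rule 1, so it stays [r].
/ɡ/ — between /e/ and /o/, immediately after a vowel — surfaces as [ɣ] (rule 2).
/b/ (word-final): immediately after a vowel, so rule 2 applies → [β].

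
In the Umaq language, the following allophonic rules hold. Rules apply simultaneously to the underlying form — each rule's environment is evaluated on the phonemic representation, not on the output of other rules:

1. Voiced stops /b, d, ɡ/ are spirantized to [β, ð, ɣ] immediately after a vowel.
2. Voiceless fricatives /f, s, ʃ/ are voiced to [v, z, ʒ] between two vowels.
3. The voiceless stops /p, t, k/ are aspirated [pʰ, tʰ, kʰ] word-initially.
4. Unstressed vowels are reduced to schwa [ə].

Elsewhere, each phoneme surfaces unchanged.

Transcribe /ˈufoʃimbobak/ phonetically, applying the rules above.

[ˈuvəʒəmbəβək]

/u/ (word-initial) fails the environment for rule 4, so it stays [u].
/f/ — between /u/ and /o/, between two vowels — surfaces as [v] (rule 2).
/o/ meets the environment for rule 4 (in an unstressed syllable) → [ə].
/ʃ/ meets the environment for rule 2 (between two vowels) → [ʒ].
Rule 4 applies to /i/ (between /ʃ/ and /m/: in an unstressed syllable) → [ə].
/m/ stays [m].
/b/ (between /m/ and /o/): rule 1 targets it, but not immediately after a vowel → unchanged [b].
/o/ (between /b/ and /b/): in an unstressed syllable, so rule 4 applies → [ə].
Rule 1 applies to /b/ (between /o/ and /a/: immediately after a vowel) → [β].
/a/ (between /b/ and /k/): in an unstressed syllable, so rule 4 applies → [ə].
/k/ (word-final) fails the environment for rule 3, so it stays [k].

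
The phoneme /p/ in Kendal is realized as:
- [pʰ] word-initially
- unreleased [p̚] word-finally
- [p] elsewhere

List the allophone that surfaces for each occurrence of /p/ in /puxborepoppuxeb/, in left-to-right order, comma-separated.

[pʰ], [p], [p], [p]

Occurrence 1 (position 1): word-initially → [pʰ].
Occurrence 2 (position 8): no conditioning environment matches → elsewhere allophone [p].
Occurrence 3 (position 10): no conditioning environment matches → elsewhere allophone [p].
Occurrence 4 (position 11): no conditioning environment matches → elsewhere allophone [p].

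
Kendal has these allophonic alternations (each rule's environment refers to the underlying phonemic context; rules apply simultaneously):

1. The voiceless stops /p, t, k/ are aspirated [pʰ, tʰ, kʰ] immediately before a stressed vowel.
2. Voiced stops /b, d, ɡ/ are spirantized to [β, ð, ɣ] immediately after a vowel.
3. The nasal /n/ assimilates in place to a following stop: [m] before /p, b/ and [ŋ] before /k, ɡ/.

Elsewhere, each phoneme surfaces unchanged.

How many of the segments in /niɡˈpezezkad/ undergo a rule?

3

Segments that undergo a rule: /ɡ/ → [ɣ] (rule 2); /p/ → [pʰ] (rule 1); /d/ → [ð] (rule 2).
All other segments surface unchanged.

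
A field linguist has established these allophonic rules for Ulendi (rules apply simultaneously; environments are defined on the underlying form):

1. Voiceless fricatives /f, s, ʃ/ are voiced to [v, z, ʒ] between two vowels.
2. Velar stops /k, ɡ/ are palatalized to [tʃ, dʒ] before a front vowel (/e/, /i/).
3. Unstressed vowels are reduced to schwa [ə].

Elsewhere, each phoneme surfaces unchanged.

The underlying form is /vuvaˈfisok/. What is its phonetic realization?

[vəvəˈvizək]

/v/ stays [v].
/u/ meets the environment for rule 3 (in an unstressed syllable) → [ə].
/v/ — not in any rule's target class → [v].
/a/ — between /v/ and /f/, in an unstressed syllable — surfaces as [ə] (rule 3).
/f/ meets the environment for rule 1 (between two vowels) → [v].
/i/ (between /f/ and /s/) is in the target of rule 3 but the environment (in an unstressed syllable) is not met → [i].
/s/ meets the environment for rule 1 (between two vowels) → [z].
/o/ meets the environment for rule 3 (in an unstressed syllable) → [ə].
/k/ (word-final) is in the target of rule 2 but the environment (before a front vowel) is not met → [k].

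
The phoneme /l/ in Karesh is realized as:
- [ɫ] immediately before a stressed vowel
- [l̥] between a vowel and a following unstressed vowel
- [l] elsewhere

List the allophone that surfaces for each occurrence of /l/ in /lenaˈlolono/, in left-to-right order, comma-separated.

Occurrence 1 (position 1): no conditioning environment matches → elsewhere allophone [l].
Occurrence 2 (position 5): immediately before a stressed vowel → [ɫ].
Occurrence 3 (position 7): between a vowel and a following unstressed vowel → [l̥].

[l], [ɫ], [l̥]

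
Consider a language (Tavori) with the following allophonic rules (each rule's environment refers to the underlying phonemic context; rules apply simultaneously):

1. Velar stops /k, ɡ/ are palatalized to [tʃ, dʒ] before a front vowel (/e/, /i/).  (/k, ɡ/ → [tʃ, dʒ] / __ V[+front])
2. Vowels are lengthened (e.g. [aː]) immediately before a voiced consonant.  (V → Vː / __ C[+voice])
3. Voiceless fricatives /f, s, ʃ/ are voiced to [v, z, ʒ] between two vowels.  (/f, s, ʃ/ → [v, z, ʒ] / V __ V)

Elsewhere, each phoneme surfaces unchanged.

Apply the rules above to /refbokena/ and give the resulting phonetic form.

[refbotʃeːna]

/r/ — not in any rule's target class → [r].
/e/ (between /r/ and /f/) fails the environment for rule 2, so it stays [e].
/f/ (between /e/ and /b/) fails the environment for rule 3, so it stays [f].
/b/ — not in any rule's target class → [b].
/o/ (between /b/ and /k/) fails the environment for rule 2, so it stays [o].
Rule 1 applies to /k/ (between /o/ and /e/: before a front vowel) → [tʃ].
/e/ (between /k/ and /n/): before a voiced consonant, so rule 2 applies → [eː].
/n/ (between /e/ and /a/) is unaffected → [n].
/a/ (word-final) is in the target of rule 2 but the environment (before a voiced consonant) is not met → [a].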